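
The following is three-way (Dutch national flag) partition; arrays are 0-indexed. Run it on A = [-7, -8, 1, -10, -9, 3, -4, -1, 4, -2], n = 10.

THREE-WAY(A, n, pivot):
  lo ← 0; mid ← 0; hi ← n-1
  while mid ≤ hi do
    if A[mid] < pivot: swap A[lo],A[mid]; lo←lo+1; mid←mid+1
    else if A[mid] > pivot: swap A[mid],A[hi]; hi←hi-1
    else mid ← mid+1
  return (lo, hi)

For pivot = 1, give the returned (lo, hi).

lo=0 mid=0 hi=9
-7<1: swap(0,0), lo=1 mid=1 ⇒ [-7, -8, 1, -10, -9, 3, -4, -1, 4, -2]
-8<1: swap(1,1), lo=2 mid=2 ⇒ [-7, -8, 1, -10, -9, 3, -4, -1, 4, -2]
1=1: mid=3
-10<1: swap(2,3), lo=3 mid=4 ⇒ [-7, -8, -10, 1, -9, 3, -4, -1, 4, -2]
-9<1: swap(3,4), lo=4 mid=5 ⇒ [-7, -8, -10, -9, 1, 3, -4, -1, 4, -2]
3>1: swap(5,9), hi=8 ⇒ [-7, -8, -10, -9, 1, -2, -4, -1, 4, 3]
-2<1: swap(4,5), lo=5 mid=6 ⇒ [-7, -8, -10, -9, -2, 1, -4, -1, 4, 3]
-4<1: swap(5,6), lo=6 mid=7 ⇒ [-7, -8, -10, -9, -2, -4, 1, -1, 4, 3]
-1<1: swap(6,7), lo=7 mid=8 ⇒ [-7, -8, -10, -9, -2, -4, -1, 1, 4, 3]
4>1: swap(8,8), hi=7 ⇒ [-7, -8, -10, -9, -2, -4, -1, 1, 4, 3]
done. lo=7 hi=7; A=[-7, -8, -10, -9, -2, -4, -1, 1, 4, 3]

(7, 7)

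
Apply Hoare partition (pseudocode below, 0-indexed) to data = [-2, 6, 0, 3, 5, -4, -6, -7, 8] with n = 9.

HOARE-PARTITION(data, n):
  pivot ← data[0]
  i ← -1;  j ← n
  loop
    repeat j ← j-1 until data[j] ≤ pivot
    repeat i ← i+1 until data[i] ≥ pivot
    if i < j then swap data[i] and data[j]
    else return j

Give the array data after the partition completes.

[-7, -6, -4, 3, 5, 0, 6, -2, 8]

pivot=-2
j stops at 7 (-7), i stops at 0 (-2); swap ⇒ [-7, 6, 0, 3, 5, -4, -6, -2, 8]
j stops at 6 (-6), i stops at 1 (6); swap ⇒ [-7, -6, 0, 3, 5, -4, 6, -2, 8]
j stops at 5 (-4), i stops at 2 (0); swap ⇒ [-7, -6, -4, 3, 5, 0, 6, -2, 8]
j stops at 2, i stops at 3; i≥j ⇒ return 2. data=[-7, -6, -4, 3, 5, 0, 6, -2, 8]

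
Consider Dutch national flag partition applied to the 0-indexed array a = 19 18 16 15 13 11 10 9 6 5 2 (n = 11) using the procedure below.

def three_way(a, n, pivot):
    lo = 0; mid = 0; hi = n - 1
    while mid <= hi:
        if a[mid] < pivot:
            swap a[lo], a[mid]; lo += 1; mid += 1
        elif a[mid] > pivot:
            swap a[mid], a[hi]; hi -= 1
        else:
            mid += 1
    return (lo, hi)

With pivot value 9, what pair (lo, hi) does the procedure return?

lo=0 mid=0 hi=10
19>9: swap(0,10), hi=9 ⇒ 2 18 16 15 13 11 10 9 6 5 19
2<9: swap(0,0), lo=1 mid=1 ⇒ 2 18 16 15 13 11 10 9 6 5 19
18>9: swap(1,9), hi=8 ⇒ 2 5 16 15 13 11 10 9 6 18 19
5<9: swap(1,1), lo=2 mid=2 ⇒ 2 5 16 15 13 11 10 9 6 18 19
16>9: swap(2,8), hi=7 ⇒ 2 5 6 15 13 11 10 9 16 18 19
6<9: swap(2,2), lo=3 mid=3 ⇒ 2 5 6 15 13 11 10 9 16 18 19
15>9: swap(3,7), hi=6 ⇒ 2 5 6 9 13 11 10 15 16 18 19
9=9: mid=4
13>9: swap(4,6), hi=5 ⇒ 2 5 6 9 10 11 13 15 16 18 19
10>9: swap(4,5), hi=4 ⇒ 2 5 6 9 11 10 13 15 16 18 19
11>9: swap(4,4), hi=3 ⇒ 2 5 6 9 11 10 13 15 16 18 19
done. lo=3 hi=3; a=2 5 6 9 11 10 13 15 16 18 19

(3, 3)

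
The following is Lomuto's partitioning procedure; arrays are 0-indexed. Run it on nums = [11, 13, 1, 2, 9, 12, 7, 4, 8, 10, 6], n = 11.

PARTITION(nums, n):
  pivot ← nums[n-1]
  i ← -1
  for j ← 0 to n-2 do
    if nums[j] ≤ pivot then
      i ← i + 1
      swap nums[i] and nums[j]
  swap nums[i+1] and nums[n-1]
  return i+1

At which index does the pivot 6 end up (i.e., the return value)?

pivot=6, i=-1
j=0: 11>6, skip
j=1: 13>6, skip
j=2: 1≤6, i=0, swap(0,2) ⇒ [1, 13, 11, 2, 9, 12, 7, 4, 8, 10, 6]
j=3: 2≤6, i=1, swap(1,3) ⇒ [1, 2, 11, 13, 9, 12, 7, 4, 8, 10, 6]
j=4: 9>6, skip
j=5: 12>6, skip
j=6: 7>6, skip
j=7: 4≤6, i=2, swap(2,7) ⇒ [1, 2, 4, 13, 9, 12, 7, 11, 8, 10, 6]
j=8: 8>6, skip
j=9: 10>6, skip
swap(3,10) ⇒ [1, 2, 4, 6, 9, 12, 7, 11, 8, 10, 13]; return 3

3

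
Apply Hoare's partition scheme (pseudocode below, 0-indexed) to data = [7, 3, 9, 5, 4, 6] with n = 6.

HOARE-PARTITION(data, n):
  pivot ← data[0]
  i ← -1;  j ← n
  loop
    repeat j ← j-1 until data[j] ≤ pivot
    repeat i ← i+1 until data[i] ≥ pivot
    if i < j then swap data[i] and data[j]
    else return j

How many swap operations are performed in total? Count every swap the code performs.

pivot = data[0] = 7; i = -1, j = 6
j→5 (data[5]=6≤7), i→0 (data[0]=7≥7); i<j, swap → [6, 3, 9, 5, 4, 7]
j→4 (data[4]=4≤7), i→2 (data[2]=9≥7); i<j, swap → [6, 3, 4, 5, 9, 7]
j→3, i→4; i≥j, return j=3. data = [6, 3, 4, 5, 9, 7]

2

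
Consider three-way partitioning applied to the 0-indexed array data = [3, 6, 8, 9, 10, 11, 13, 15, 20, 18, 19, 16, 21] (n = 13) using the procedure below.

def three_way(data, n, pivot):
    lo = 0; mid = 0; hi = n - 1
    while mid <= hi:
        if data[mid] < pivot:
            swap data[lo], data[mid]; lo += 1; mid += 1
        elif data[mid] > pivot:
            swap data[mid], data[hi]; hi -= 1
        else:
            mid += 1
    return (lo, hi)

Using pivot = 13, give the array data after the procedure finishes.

[3, 6, 8, 9, 10, 11, 13, 20, 18, 19, 16, 21, 15]

pivot = 13; lo=0, mid=0, hi=12
data[mid]=3<13: swap data[0],data[0]; lo=1,mid=1 → [3, 6, 8, 9, 10, 11, 13, 15, 20, 18, 19, 16, 21]
data[mid]=6<13: swap data[1],data[1]; lo=2,mid=2 → [3, 6, 8, 9, 10, 11, 13, 15, 20, 18, 19, 16, 21]
data[mid]=8<13: swap data[2],data[2]; lo=3,mid=3 → [3, 6, 8, 9, 10, 11, 13, 15, 20, 18, 19, 16, 21]
data[mid]=9<13: swap data[3],data[3]; lo=4,mid=4 → [3, 6, 8, 9, 10, 11, 13, 15, 20, 18, 19, 16, 21]
data[mid]=10<13: swap data[4],data[4]; lo=5,mid=5 → [3, 6, 8, 9, 10, 11, 13, 15, 20, 18, 19, 16, 21]
data[mid]=11<13: swap data[5],data[5]; lo=6,mid=6 → [3, 6, 8, 9, 10, 11, 13, 15, 20, 18, 19, 16, 21]
data[mid]=13=13: mid=7
data[mid]=15>13: swap data[7],data[12]; hi=11 → [3, 6, 8, 9, 10, 11, 13, 21, 20, 18, 19, 16, 15]
data[mid]=21>13: swap data[7],data[11]; hi=10 → [3, 6, 8, 9, 10, 11, 13, 16, 20, 18, 19, 21, 15]
data[mid]=16>13: swap data[7],data[10]; hi=9 → [3, 6, 8, 9, 10, 11, 13, 19, 20, 18, 16, 21, 15]
data[mid]=19>13: swap data[7],data[9]; hi=8 → [3, 6, 8, 9, 10, 11, 13, 18, 20, 19, 16, 21, 15]
data[mid]=18>13: swap data[7],data[8]; hi=7 → [3, 6, 8, 9, 10, 11, 13, 20, 18, 19, 16, 21, 15]
data[mid]=20>13: swap data[7],data[7]; hi=6 → [3, 6, 8, 9, 10, 11, 13, 20, 18, 19, 16, 21, 15]
end: lo=6, hi=6; data = [3, 6, 8, 9, 10, 11, 13, 20, 18, 19, 16, 21, 15]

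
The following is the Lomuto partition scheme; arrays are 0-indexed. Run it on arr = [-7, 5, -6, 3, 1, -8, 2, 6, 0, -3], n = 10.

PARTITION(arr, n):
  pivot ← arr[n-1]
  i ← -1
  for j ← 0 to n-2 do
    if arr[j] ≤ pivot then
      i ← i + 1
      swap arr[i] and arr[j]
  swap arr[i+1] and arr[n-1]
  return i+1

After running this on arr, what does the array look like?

[-7, -6, -8, -3, 1, 5, 2, 6, 0, 3]

pivot = arr[9] = -3; i = -1
j=0: arr[0]=-7 ≤ -3 → i=0, swap arr[0],arr[0] (no change) → [-7, 5, -6, 3, 1, -8, 2, 6, 0, -3]
j=1: arr[1]=5 > -3 → no swap
j=2: arr[2]=-6 ≤ -3 → i=1, swap arr[1],arr[2] → [-7, -6, 5, 3, 1, -8, 2, 6, 0, -3]
j=3: arr[3]=3 > -3 → no swap
j=4: arr[4]=1 > -3 → no swap
j=5: arr[5]=-8 ≤ -3 → i=2, swap arr[2],arr[5] → [-7, -6, -8, 3, 1, 5, 2, 6, 0, -3]
j=6: arr[6]=2 > -3 → no swap
j=7: arr[7]=6 > -3 → no swap
j=8: arr[8]=0 > -3 → no swap
final swap arr[3],arr[9] → [-7, -6, -8, -3, 1, 5, 2, 6, 0, 3]; return 3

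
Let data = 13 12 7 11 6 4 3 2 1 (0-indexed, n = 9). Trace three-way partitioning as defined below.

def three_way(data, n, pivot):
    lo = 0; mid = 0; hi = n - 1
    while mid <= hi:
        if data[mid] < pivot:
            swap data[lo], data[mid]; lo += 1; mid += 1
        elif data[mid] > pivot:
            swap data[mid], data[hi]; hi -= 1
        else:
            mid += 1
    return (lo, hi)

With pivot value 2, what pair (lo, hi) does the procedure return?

(1, 1)

pivot = 2; lo=0, mid=0, hi=8
data[mid]=13>2: swap data[0],data[8]; hi=7 → 1 12 7 11 6 4 3 2 13
data[mid]=1<2: swap data[0],data[0]; lo=1,mid=1 → 1 12 7 11 6 4 3 2 13
data[mid]=12>2: swap data[1],data[7]; hi=6 → 1 2 7 11 6 4 3 12 13
data[mid]=2=2: mid=2
data[mid]=7>2: swap data[2],data[6]; hi=5 → 1 2 3 11 6 4 7 12 13
data[mid]=3>2: swap data[2],data[5]; hi=4 → 1 2 4 11 6 3 7 12 13
data[mid]=4>2: swap data[2],data[4]; hi=3 → 1 2 6 11 4 3 7 12 13
data[mid]=6>2: swap data[2],data[3]; hi=2 → 1 2 11 6 4 3 7 12 13
data[mid]=11>2: swap data[2],data[2]; hi=1 → 1 2 11 6 4 3 7 12 13
end: lo=1, hi=1; data = 1 2 11 6 4 3 7 12 13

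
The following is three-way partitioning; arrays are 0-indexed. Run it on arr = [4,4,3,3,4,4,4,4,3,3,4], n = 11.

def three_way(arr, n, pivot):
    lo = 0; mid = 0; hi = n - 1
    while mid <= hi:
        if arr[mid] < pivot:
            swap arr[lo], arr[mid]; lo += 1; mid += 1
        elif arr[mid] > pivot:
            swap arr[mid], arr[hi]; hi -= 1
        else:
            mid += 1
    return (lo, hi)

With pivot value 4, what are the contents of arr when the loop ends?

pivot = 4; lo=0, mid=0, hi=10
arr[mid]=4=4: mid=1
arr[mid]=4=4: mid=2
arr[mid]=3<4: swap arr[0],arr[2]; lo=1,mid=3 → [3,4,4,3,4,4,4,4,3,3,4]
arr[mid]=3<4: swap arr[1],arr[3]; lo=2,mid=4 → [3,3,4,4,4,4,4,4,3,3,4]
arr[mid]=4=4: mid=5
arr[mid]=4=4: mid=6
arr[mid]=4=4: mid=7
arr[mid]=4=4: mid=8
arr[mid]=3<4: swap arr[2],arr[8]; lo=3,mid=9 → [3,3,3,4,4,4,4,4,4,3,4]
arr[mid]=3<4: swap arr[3],arr[9]; lo=4,mid=10 → [3,3,3,3,4,4,4,4,4,4,4]
arr[mid]=4=4: mid=11
end: lo=4, hi=10; arr = [3,3,3,3,4,4,4,4,4,4,4]

[3,3,3,3,4,4,4,4,4,4,4]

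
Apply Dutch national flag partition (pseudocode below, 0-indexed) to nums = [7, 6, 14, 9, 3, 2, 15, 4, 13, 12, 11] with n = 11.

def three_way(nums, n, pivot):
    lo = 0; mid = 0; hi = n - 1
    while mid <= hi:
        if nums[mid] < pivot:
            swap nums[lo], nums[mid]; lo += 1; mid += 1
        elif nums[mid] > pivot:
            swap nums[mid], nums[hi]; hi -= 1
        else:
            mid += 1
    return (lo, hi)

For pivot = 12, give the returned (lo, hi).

(7, 7)

lo=0 mid=0 hi=10
7<12: swap(0,0), lo=1 mid=1 ⇒ [7, 6, 14, 9, 3, 2, 15, 4, 13, 12, 11]
6<12: swap(1,1), lo=2 mid=2 ⇒ [7, 6, 14, 9, 3, 2, 15, 4, 13, 12, 11]
14>12: swap(2,10), hi=9 ⇒ [7, 6, 11, 9, 3, 2, 15, 4, 13, 12, 14]
11<12: swap(2,2), lo=3 mid=3 ⇒ [7, 6, 11, 9, 3, 2, 15, 4, 13, 12, 14]
9<12: swap(3,3), lo=4 mid=4 ⇒ [7, 6, 11, 9, 3, 2, 15, 4, 13, 12, 14]
3<12: swap(4,4), lo=5 mid=5 ⇒ [7, 6, 11, 9, 3, 2, 15, 4, 13, 12, 14]
2<12: swap(5,5), lo=6 mid=6 ⇒ [7, 6, 11, 9, 3, 2, 15, 4, 13, 12, 14]
15>12: swap(6,9), hi=8 ⇒ [7, 6, 11, 9, 3, 2, 12, 4, 13, 15, 14]
12=12: mid=7
4<12: swap(6,7), lo=7 mid=8 ⇒ [7, 6, 11, 9, 3, 2, 4, 12, 13, 15, 14]
13>12: swap(8,8), hi=7 ⇒ [7, 6, 11, 9, 3, 2, 4, 12, 13, 15, 14]
done. lo=7 hi=7; nums=[7, 6, 11, 9, 3, 2, 4, 12, 13, 15, 14]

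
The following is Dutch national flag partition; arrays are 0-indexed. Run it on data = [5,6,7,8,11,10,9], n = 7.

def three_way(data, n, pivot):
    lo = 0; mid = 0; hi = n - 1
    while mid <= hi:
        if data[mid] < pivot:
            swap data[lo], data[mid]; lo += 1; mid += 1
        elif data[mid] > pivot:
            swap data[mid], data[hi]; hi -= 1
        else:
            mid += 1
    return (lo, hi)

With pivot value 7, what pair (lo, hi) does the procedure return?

lo=0 mid=0 hi=6
5<7: swap(0,0), lo=1 mid=1 ⇒ [5,6,7,8,11,10,9]
6<7: swap(1,1), lo=2 mid=2 ⇒ [5,6,7,8,11,10,9]
7=7: mid=3
8>7: swap(3,6), hi=5 ⇒ [5,6,7,9,11,10,8]
9>7: swap(3,5), hi=4 ⇒ [5,6,7,10,11,9,8]
10>7: swap(3,4), hi=3 ⇒ [5,6,7,11,10,9,8]
11>7: swap(3,3), hi=2 ⇒ [5,6,7,11,10,9,8]
done. lo=2 hi=2; data=[5,6,7,11,10,9,8]

(2, 2)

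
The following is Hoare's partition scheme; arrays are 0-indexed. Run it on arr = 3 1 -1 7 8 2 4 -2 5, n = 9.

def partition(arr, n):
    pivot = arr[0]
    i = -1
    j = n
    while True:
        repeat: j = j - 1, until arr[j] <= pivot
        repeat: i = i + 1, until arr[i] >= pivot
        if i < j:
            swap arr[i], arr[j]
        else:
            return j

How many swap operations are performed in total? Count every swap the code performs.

2

pivot = arr[0] = 3; i = -1, j = 9
j→7 (arr[7]=-2≤3), i→0 (arr[0]=3≥3); i<j, swap → -2 1 -1 7 8 2 4 3 5
j→5 (arr[5]=2≤3), i→3 (arr[3]=7≥3); i<j, swap → -2 1 -1 2 8 7 4 3 5
j→3, i→4; i≥j, return j=3. arr = -2 1 -1 2 8 7 4 3 5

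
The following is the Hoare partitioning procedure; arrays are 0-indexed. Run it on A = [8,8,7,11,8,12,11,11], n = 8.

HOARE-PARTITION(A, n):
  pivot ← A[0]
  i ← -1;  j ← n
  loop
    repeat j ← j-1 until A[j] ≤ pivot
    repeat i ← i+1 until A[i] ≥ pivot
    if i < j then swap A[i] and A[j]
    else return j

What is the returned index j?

pivot = A[0] = 8; i = -1, j = 8
j→4 (A[4]=8≤8), i→0 (A[0]=8≥8); i<j, swap → [8,8,7,11,8,12,11,11]
j→2 (A[2]=7≤8), i→1 (A[1]=8≥8); i<j, swap → [8,7,8,11,8,12,11,11]
j→1, i→2; i≥j, return j=1. A = [8,7,8,11,8,12,11,11]

1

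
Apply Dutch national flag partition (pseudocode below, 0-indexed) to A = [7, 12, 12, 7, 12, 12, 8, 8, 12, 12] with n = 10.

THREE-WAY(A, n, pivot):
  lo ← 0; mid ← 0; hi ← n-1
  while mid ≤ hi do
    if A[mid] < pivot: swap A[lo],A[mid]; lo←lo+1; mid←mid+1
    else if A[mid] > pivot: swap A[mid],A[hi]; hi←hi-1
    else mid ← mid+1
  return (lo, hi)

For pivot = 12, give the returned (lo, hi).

lo=0 mid=0 hi=9
7<12: swap(0,0), lo=1 mid=1 ⇒ [7, 12, 12, 7, 12, 12, 8, 8, 12, 12]
12=12: mid=2
12=12: mid=3
7<12: swap(1,3), lo=2 mid=4 ⇒ [7, 7, 12, 12, 12, 12, 8, 8, 12, 12]
12=12: mid=5
12=12: mid=6
8<12: swap(2,6), lo=3 mid=7 ⇒ [7, 7, 8, 12, 12, 12, 12, 8, 12, 12]
8<12: swap(3,7), lo=4 mid=8 ⇒ [7, 7, 8, 8, 12, 12, 12, 12, 12, 12]
12=12: mid=9
12=12: mid=10
done. lo=4 hi=9; A=[7, 7, 8, 8, 12, 12, 12, 12, 12, 12]

(4, 9)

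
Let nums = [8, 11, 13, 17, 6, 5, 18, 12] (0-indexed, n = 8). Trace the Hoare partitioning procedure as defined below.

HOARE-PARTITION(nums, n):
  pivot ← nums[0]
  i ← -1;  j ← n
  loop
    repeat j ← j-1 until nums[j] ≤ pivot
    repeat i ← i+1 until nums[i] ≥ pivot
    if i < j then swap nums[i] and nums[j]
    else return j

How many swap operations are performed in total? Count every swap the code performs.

2

pivot = nums[0] = 8; i = -1, j = 8
j→5 (nums[5]=5≤8), i→0 (nums[0]=8≥8); i<j, swap → [5, 11, 13, 17, 6, 8, 18, 12]
j→4 (nums[4]=6≤8), i→1 (nums[1]=11≥8); i<j, swap → [5, 6, 13, 17, 11, 8, 18, 12]
j→1, i→2; i≥j, return j=1. nums = [5, 6, 13, 17, 11, 8, 18, 12]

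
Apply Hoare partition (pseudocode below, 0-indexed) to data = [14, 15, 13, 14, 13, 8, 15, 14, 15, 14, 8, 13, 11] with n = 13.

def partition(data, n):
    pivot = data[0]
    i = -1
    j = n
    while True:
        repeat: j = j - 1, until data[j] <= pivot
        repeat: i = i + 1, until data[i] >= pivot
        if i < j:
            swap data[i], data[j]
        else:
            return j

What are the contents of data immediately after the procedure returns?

pivot=14
j stops at 12 (11), i stops at 0 (14); swap ⇒ [11, 15, 13, 14, 13, 8, 15, 14, 15, 14, 8, 13, 14]
j stops at 11 (13), i stops at 1 (15); swap ⇒ [11, 13, 13, 14, 13, 8, 15, 14, 15, 14, 8, 15, 14]
j stops at 10 (8), i stops at 3 (14); swap ⇒ [11, 13, 13, 8, 13, 8, 15, 14, 15, 14, 14, 15, 14]
j stops at 9 (14), i stops at 6 (15); swap ⇒ [11, 13, 13, 8, 13, 8, 14, 14, 15, 15, 14, 15, 14]
j stops at 7, i stops at 7; i≥j ⇒ return 7. data=[11, 13, 13, 8, 13, 8, 14, 14, 15, 15, 14, 15, 14]

[11, 13, 13, 8, 13, 8, 14, 14, 15, 15, 14, 15, 14]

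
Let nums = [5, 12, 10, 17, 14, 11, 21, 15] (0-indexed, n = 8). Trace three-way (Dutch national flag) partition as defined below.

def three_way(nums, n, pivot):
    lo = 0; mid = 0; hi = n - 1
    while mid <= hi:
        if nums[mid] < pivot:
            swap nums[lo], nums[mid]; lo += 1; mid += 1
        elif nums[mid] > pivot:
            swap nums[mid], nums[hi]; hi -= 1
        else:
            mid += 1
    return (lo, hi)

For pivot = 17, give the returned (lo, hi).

pivot = 17; lo=0, mid=0, hi=7
nums[mid]=5<17: swap nums[0],nums[0]; lo=1,mid=1 → [5, 12, 10, 17, 14, 11, 21, 15]
nums[mid]=12<17: swap nums[1],nums[1]; lo=2,mid=2 → [5, 12, 10, 17, 14, 11, 21, 15]
nums[mid]=10<17: swap nums[2],nums[2]; lo=3,mid=3 → [5, 12, 10, 17, 14, 11, 21, 15]
nums[mid]=17=17: mid=4
nums[mid]=14<17: swap nums[3],nums[4]; lo=4,mid=5 → [5, 12, 10, 14, 17, 11, 21, 15]
nums[mid]=11<17: swap nums[4],nums[5]; lo=5,mid=6 → [5, 12, 10, 14, 11, 17, 21, 15]
nums[mid]=21>17: swap nums[6],nums[7]; hi=6 → [5, 12, 10, 14, 11, 17, 15, 21]
nums[mid]=15<17: swap nums[5],nums[6]; lo=6,mid=7 → [5, 12, 10, 14, 11, 15, 17, 21]
end: lo=6, hi=6; nums = [5, 12, 10, 14, 11, 15, 17, 21]

(6, 6)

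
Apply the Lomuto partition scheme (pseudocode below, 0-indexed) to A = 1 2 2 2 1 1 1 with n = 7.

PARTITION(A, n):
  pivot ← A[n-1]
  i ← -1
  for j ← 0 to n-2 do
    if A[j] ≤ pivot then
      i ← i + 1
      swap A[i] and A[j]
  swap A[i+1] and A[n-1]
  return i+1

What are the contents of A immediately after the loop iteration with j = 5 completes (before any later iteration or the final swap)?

1 1 1 2 2 2 1

pivot = A[6] = 1; i = -1
j=0: A[0]=1 ≤ 1 → i=0, swap A[0],A[0] (no change) → 1 2 2 2 1 1 1
j=1: A[1]=2 > 1 → no swap
j=2: A[2]=2 > 1 → no swap
j=3: A[3]=2 > 1 → no swap
j=4: A[4]=1 ≤ 1 → i=1, swap A[1],A[4] → 1 1 2 2 2 1 1
j=5: A[5]=1 ≤ 1 → i=2, swap A[2],A[5] → 1 1 1 2 2 2 1
(after j=5) A = 1 1 1 2 2 2 1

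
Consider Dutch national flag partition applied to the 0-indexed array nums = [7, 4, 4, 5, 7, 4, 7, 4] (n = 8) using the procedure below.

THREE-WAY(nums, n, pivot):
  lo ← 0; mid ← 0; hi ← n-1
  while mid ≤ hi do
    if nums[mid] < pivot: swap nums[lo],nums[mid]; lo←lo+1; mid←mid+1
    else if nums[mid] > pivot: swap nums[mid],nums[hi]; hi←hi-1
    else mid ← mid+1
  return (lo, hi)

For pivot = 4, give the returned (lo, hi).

pivot = 4; lo=0, mid=0, hi=7
nums[mid]=7>4: swap nums[0],nums[7]; hi=6 → [4, 4, 4, 5, 7, 4, 7, 7]
nums[mid]=4=4: mid=1
nums[mid]=4=4: mid=2
nums[mid]=4=4: mid=3
nums[mid]=5>4: swap nums[3],nums[6]; hi=5 → [4, 4, 4, 7, 7, 4, 5, 7]
nums[mid]=7>4: swap nums[3],nums[5]; hi=4 → [4, 4, 4, 4, 7, 7, 5, 7]
nums[mid]=4=4: mid=4
nums[mid]=7>4: swap nums[4],nums[4]; hi=3 → [4, 4, 4, 4, 7, 7, 5, 7]
end: lo=0, hi=3; nums = [4, 4, 4, 4, 7, 7, 5, 7]

(0, 3)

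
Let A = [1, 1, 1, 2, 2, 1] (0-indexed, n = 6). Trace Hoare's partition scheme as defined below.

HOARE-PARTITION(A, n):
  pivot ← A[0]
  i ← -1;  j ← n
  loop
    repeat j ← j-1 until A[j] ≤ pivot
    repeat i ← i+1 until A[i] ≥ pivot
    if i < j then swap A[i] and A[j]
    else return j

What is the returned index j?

1

pivot=1
j stops at 5 (1), i stops at 0 (1); swap ⇒ [1, 1, 1, 2, 2, 1]
j stops at 2 (1), i stops at 1 (1); swap ⇒ [1, 1, 1, 2, 2, 1]
j stops at 1, i stops at 2; i≥j ⇒ return 1. A=[1, 1, 1, 2, 2, 1]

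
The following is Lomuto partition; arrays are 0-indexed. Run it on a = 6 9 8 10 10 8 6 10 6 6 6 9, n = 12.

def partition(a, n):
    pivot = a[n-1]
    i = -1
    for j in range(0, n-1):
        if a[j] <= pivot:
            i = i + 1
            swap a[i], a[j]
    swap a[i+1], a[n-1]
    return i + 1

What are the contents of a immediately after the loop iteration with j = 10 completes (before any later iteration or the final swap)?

6 9 8 8 6 6 6 6 10 10 10 9

pivot = a[11] = 9; i = -1
j=0: a[0]=6 ≤ 9 → i=0, swap a[0],a[0] (no change) → 6 9 8 10 10 8 6 10 6 6 6 9
j=1: a[1]=9 ≤ 9 → i=1, swap a[1],a[1] (no change) → 6 9 8 10 10 8 6 10 6 6 6 9
j=2: a[2]=8 ≤ 9 → i=2, swap a[2],a[2] (no change) → 6 9 8 10 10 8 6 10 6 6 6 9
j=3: a[3]=10 > 9 → no swap
j=4: a[4]=10 > 9 → no swap
j=5: a[5]=8 ≤ 9 → i=3, swap a[3],a[5] → 6 9 8 8 10 10 6 10 6 6 6 9
j=6: a[6]=6 ≤ 9 → i=4, swap a[4],a[6] → 6 9 8 8 6 10 10 10 6 6 6 9
j=7: a[7]=10 > 9 → no swap
j=8: a[8]=6 ≤ 9 → i=5, swap a[5],a[8] → 6 9 8 8 6 6 10 10 10 6 6 9
j=9: a[9]=6 ≤ 9 → i=6, swap a[6],a[9] → 6 9 8 8 6 6 6 10 10 10 6 9
j=10: a[10]=6 ≤ 9 → i=7, swap a[7],a[10] → 6 9 8 8 6 6 6 6 10 10 10 9
(after j=10) a = 6 9 8 8 6 6 6 6 10 10 10 9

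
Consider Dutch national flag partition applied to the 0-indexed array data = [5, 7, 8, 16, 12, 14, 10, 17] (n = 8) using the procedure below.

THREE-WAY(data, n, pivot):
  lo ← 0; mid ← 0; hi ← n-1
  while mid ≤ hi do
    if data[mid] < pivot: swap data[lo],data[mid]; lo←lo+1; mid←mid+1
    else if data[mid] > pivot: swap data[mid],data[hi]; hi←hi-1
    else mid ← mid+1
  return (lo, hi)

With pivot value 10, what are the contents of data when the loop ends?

pivot = 10; lo=0, mid=0, hi=7
data[mid]=5<10: swap data[0],data[0]; lo=1,mid=1 → [5, 7, 8, 16, 12, 14, 10, 17]
data[mid]=7<10: swap data[1],data[1]; lo=2,mid=2 → [5, 7, 8, 16, 12, 14, 10, 17]
data[mid]=8<10: swap data[2],data[2]; lo=3,mid=3 → [5, 7, 8, 16, 12, 14, 10, 17]
data[mid]=16>10: swap data[3],data[7]; hi=6 → [5, 7, 8, 17, 12, 14, 10, 16]
data[mid]=17>10: swap data[3],data[6]; hi=5 → [5, 7, 8, 10, 12, 14, 17, 16]
data[mid]=10=10: mid=4
data[mid]=12>10: swap data[4],data[5]; hi=4 → [5, 7, 8, 10, 14, 12, 17, 16]
data[mid]=14>10: swap data[4],data[4]; hi=3 → [5, 7, 8, 10, 14, 12, 17, 16]
end: lo=3, hi=3; data = [5, 7, 8, 10, 14, 12, 17, 16]

[5, 7, 8, 10, 14, 12, 17, 16]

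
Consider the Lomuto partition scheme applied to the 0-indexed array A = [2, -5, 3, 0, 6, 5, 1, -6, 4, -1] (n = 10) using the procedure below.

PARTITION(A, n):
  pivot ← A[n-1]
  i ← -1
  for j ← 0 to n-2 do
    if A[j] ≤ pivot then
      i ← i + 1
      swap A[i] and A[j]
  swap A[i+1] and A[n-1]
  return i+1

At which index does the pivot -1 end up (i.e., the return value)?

2

pivot = A[9] = -1; i = -1
j=0: A[0]=2 > -1 → no swap
j=1: A[1]=-5 ≤ -1 → i=0, swap A[0],A[1] → [-5, 2, 3, 0, 6, 5, 1, -6, 4, -1]
j=2: A[2]=3 > -1 → no swap
j=3: A[3]=0 > -1 → no swap
j=4: A[4]=6 > -1 → no swap
j=5: A[5]=5 > -1 → no swap
j=6: A[6]=1 > -1 → no swap
j=7: A[7]=-6 ≤ -1 → i=1, swap A[1],A[7] → [-5, -6, 3, 0, 6, 5, 1, 2, 4, -1]
j=8: A[8]=4 > -1 → no swap
final swap A[2],A[9] → [-5, -6, -1, 0, 6, 5, 1, 2, 4, 3]; return 2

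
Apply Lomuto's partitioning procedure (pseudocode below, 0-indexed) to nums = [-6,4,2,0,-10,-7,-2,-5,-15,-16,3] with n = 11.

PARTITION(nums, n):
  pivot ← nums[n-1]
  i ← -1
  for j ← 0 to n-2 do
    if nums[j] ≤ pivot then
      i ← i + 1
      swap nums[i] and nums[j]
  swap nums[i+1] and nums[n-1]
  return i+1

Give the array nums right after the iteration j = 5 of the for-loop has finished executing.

[-6,2,0,-10,-7,4,-2,-5,-15,-16,3]

pivot=3, i=-1
j=0: -6≤3, i=0, swap(0,0) ⇒ [-6,4,2,0,-10,-7,-2,-5,-15,-16,3]
j=1: 4>3, skip
j=2: 2≤3, i=1, swap(1,2) ⇒ [-6,2,4,0,-10,-7,-2,-5,-15,-16,3]
j=3: 0≤3, i=2, swap(2,3) ⇒ [-6,2,0,4,-10,-7,-2,-5,-15,-16,3]
j=4: -10≤3, i=3, swap(3,4) ⇒ [-6,2,0,-10,4,-7,-2,-5,-15,-16,3]
j=5: -7≤3, i=4, swap(4,5) ⇒ [-6,2,0,-10,-7,4,-2,-5,-15,-16,3]
(after j=5) nums = [-6,2,0,-10,-7,4,-2,-5,-15,-16,3]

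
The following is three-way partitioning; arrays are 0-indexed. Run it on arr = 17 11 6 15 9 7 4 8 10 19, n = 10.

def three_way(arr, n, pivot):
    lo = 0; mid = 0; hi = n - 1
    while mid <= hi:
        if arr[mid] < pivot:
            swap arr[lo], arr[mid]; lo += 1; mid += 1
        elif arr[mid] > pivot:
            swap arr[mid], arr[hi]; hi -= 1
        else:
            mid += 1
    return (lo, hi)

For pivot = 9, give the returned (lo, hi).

pivot = 9; lo=0, mid=0, hi=9
arr[mid]=17>9: swap arr[0],arr[9]; hi=8 → 19 11 6 15 9 7 4 8 10 17
arr[mid]=19>9: swap arr[0],arr[8]; hi=7 → 10 11 6 15 9 7 4 8 19 17
arr[mid]=10>9: swap arr[0],arr[7]; hi=6 → 8 11 6 15 9 7 4 10 19 17
arr[mid]=8<9: swap arr[0],arr[0]; lo=1,mid=1 → 8 11 6 15 9 7 4 10 19 17
arr[mid]=11>9: swap arr[1],arr[6]; hi=5 → 8 4 6 15 9 7 11 10 19 17
arr[mid]=4<9: swap arr[1],arr[1]; lo=2,mid=2 → 8 4 6 15 9 7 11 10 19 17
arr[mid]=6<9: swap arr[2],arr[2]; lo=3,mid=3 → 8 4 6 15 9 7 11 10 19 17
arr[mid]=15>9: swap arr[3],arr[5]; hi=4 → 8 4 6 7 9 15 11 10 19 17
arr[mid]=7<9: swap arr[3],arr[3]; lo=4,mid=4 → 8 4 6 7 9 15 11 10 19 17
arr[mid]=9=9: mid=5
end: lo=4, hi=4; arr = 8 4 6 7 9 15 11 10 19 17

(4, 4)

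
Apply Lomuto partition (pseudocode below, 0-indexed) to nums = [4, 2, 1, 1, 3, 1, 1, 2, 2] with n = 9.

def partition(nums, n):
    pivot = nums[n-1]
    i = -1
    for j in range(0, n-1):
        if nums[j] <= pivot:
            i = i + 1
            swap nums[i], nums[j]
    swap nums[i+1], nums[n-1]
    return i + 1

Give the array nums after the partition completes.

[2, 1, 1, 1, 1, 2, 2, 4, 3]

pivot=2, i=-1
j=0: 4>2, skip
j=1: 2≤2, i=0, swap(0,1) ⇒ [2, 4, 1, 1, 3, 1, 1, 2, 2]
j=2: 1≤2, i=1, swap(1,2) ⇒ [2, 1, 4, 1, 3, 1, 1, 2, 2]
j=3: 1≤2, i=2, swap(2,3) ⇒ [2, 1, 1, 4, 3, 1, 1, 2, 2]
j=4: 3>2, skip
j=5: 1≤2, i=3, swap(3,5) ⇒ [2, 1, 1, 1, 3, 4, 1, 2, 2]
j=6: 1≤2, i=4, swap(4,6) ⇒ [2, 1, 1, 1, 1, 4, 3, 2, 2]
j=7: 2≤2, i=5, swap(5,7) ⇒ [2, 1, 1, 1, 1, 2, 3, 4, 2]
swap(6,8) ⇒ [2, 1, 1, 1, 1, 2, 2, 4, 3]; return 6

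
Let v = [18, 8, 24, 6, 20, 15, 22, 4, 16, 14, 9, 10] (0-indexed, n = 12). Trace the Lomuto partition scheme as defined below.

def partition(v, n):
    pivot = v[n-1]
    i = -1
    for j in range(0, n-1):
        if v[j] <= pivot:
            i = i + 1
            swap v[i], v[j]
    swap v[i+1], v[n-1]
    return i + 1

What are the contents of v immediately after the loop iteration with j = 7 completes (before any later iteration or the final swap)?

pivot=10, i=-1
j=0: 18>10, skip
j=1: 8≤10, i=0, swap(0,1) ⇒ [8, 18, 24, 6, 20, 15, 22, 4, 16, 14, 9, 10]
j=2: 24>10, skip
j=3: 6≤10, i=1, swap(1,3) ⇒ [8, 6, 24, 18, 20, 15, 22, 4, 16, 14, 9, 10]
j=4: 20>10, skip
j=5: 15>10, skip
j=6: 22>10, skip
j=7: 4≤10, i=2, swap(2,7) ⇒ [8, 6, 4, 18, 20, 15, 22, 24, 16, 14, 9, 10]
(after j=7) v = [8, 6, 4, 18, 20, 15, 22, 24, 16, 14, 9, 10]

[8, 6, 4, 18, 20, 15, 22, 24, 16, 14, 9, 10]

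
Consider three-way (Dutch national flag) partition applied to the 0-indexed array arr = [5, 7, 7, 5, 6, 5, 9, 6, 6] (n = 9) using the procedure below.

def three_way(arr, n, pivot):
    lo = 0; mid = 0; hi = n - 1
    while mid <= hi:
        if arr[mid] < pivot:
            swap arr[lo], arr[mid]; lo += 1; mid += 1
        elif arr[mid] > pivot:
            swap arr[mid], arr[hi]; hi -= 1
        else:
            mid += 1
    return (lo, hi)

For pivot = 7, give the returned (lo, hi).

(6, 7)

pivot = 7; lo=0, mid=0, hi=8
arr[mid]=5<7: swap arr[0],arr[0]; lo=1,mid=1 → [5, 7, 7, 5, 6, 5, 9, 6, 6]
arr[mid]=7=7: mid=2
arr[mid]=7=7: mid=3
arr[mid]=5<7: swap arr[1],arr[3]; lo=2,mid=4 → [5, 5, 7, 7, 6, 5, 9, 6, 6]
arr[mid]=6<7: swap arr[2],arr[4]; lo=3,mid=5 → [5, 5, 6, 7, 7, 5, 9, 6, 6]
arr[mid]=5<7: swap arr[3],arr[5]; lo=4,mid=6 → [5, 5, 6, 5, 7, 7, 9, 6, 6]
arr[mid]=9>7: swap arr[6],arr[8]; hi=7 → [5, 5, 6, 5, 7, 7, 6, 6, 9]
arr[mid]=6<7: swap arr[4],arr[6]; lo=5,mid=7 → [5, 5, 6, 5, 6, 7, 7, 6, 9]
arr[mid]=6<7: swap arr[5],arr[7]; lo=6,mid=8 → [5, 5, 6, 5, 6, 6, 7, 7, 9]
end: lo=6, hi=7; arr = [5, 5, 6, 5, 6, 6, 7, 7, 9]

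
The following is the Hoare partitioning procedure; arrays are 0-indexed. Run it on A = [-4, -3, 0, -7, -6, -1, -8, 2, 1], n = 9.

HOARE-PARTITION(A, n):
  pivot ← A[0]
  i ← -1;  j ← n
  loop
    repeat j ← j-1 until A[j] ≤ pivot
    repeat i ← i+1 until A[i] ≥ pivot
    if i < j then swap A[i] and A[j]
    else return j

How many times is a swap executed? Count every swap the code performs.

pivot = A[0] = -4; i = -1, j = 9
j→6 (A[6]=-8≤-4), i→0 (A[0]=-4≥-4); i<j, swap → [-8, -3, 0, -7, -6, -1, -4, 2, 1]
j→4 (A[4]=-6≤-4), i→1 (A[1]=-3≥-4); i<j, swap → [-8, -6, 0, -7, -3, -1, -4, 2, 1]
j→3 (A[3]=-7≤-4), i→2 (A[2]=0≥-4); i<j, swap → [-8, -6, -7, 0, -3, -1, -4, 2, 1]
j→2, i→3; i≥j, return j=2. A = [-8, -6, -7, 0, -3, -1, -4, 2, 1]

3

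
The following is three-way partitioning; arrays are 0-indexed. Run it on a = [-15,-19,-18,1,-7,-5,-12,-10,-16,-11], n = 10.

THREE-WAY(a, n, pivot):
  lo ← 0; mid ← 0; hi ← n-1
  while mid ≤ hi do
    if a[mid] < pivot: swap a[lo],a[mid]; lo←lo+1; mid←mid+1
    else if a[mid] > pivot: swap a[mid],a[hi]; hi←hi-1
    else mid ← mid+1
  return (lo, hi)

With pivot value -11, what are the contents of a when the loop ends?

[-15,-19,-18,-16,-12,-11,-10,-5,-7,1]

lo=0 mid=0 hi=9
-15<-11: swap(0,0), lo=1 mid=1 ⇒ [-15,-19,-18,1,-7,-5,-12,-10,-16,-11]
-19<-11: swap(1,1), lo=2 mid=2 ⇒ [-15,-19,-18,1,-7,-5,-12,-10,-16,-11]
-18<-11: swap(2,2), lo=3 mid=3 ⇒ [-15,-19,-18,1,-7,-5,-12,-10,-16,-11]
1>-11: swap(3,9), hi=8 ⇒ [-15,-19,-18,-11,-7,-5,-12,-10,-16,1]
-11=-11: mid=4
-7>-11: swap(4,8), hi=7 ⇒ [-15,-19,-18,-11,-16,-5,-12,-10,-7,1]
-16<-11: swap(3,4), lo=4 mid=5 ⇒ [-15,-19,-18,-16,-11,-5,-12,-10,-7,1]
-5>-11: swap(5,7), hi=6 ⇒ [-15,-19,-18,-16,-11,-10,-12,-5,-7,1]
-10>-11: swap(5,6), hi=5 ⇒ [-15,-19,-18,-16,-11,-12,-10,-5,-7,1]
-12<-11: swap(4,5), lo=5 mid=6 ⇒ [-15,-19,-18,-16,-12,-11,-10,-5,-7,1]
done. lo=5 hi=5; a=[-15,-19,-18,-16,-12,-11,-10,-5,-7,1]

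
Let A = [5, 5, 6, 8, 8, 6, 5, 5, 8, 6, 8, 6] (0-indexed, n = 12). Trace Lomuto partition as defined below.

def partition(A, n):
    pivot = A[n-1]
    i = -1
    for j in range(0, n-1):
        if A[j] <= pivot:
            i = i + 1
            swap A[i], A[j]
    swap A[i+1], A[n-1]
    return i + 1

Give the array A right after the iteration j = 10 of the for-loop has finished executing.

[5, 5, 6, 6, 5, 5, 6, 8, 8, 8, 8, 6]

pivot=6, i=-1
j=0: 5≤6, i=0, swap(0,0) ⇒ [5, 5, 6, 8, 8, 6, 5, 5, 8, 6, 8, 6]
j=1: 5≤6, i=1, swap(1,1) ⇒ [5, 5, 6, 8, 8, 6, 5, 5, 8, 6, 8, 6]
j=2: 6≤6, i=2, swap(2,2) ⇒ [5, 5, 6, 8, 8, 6, 5, 5, 8, 6, 8, 6]
j=3: 8>6, skip
j=4: 8>6, skip
j=5: 6≤6, i=3, swap(3,5) ⇒ [5, 5, 6, 6, 8, 8, 5, 5, 8, 6, 8, 6]
j=6: 5≤6, i=4, swap(4,6) ⇒ [5, 5, 6, 6, 5, 8, 8, 5, 8, 6, 8, 6]
j=7: 5≤6, i=5, swap(5,7) ⇒ [5, 5, 6, 6, 5, 5, 8, 8, 8, 6, 8, 6]
j=8: 8>6, skip
j=9: 6≤6, i=6, swap(6,9) ⇒ [5, 5, 6, 6, 5, 5, 6, 8, 8, 8, 8, 6]
j=10: 8>6, skip
(after j=10) A = [5, 5, 6, 6, 5, 5, 6, 8, 8, 8, 8, 6]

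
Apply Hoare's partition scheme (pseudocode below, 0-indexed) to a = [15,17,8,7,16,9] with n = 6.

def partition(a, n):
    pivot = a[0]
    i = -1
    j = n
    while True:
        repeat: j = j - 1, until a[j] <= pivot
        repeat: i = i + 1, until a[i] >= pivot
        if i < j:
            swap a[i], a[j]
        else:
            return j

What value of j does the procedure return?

2

pivot = a[0] = 15; i = -1, j = 6
j→5 (a[5]=9≤15), i→0 (a[0]=15≥15); i<j, swap → [9,17,8,7,16,15]
j→3 (a[3]=7≤15), i→1 (a[1]=17≥15); i<j, swap → [9,7,8,17,16,15]
j→2, i→3; i≥j, return j=2. a = [9,7,8,17,16,15]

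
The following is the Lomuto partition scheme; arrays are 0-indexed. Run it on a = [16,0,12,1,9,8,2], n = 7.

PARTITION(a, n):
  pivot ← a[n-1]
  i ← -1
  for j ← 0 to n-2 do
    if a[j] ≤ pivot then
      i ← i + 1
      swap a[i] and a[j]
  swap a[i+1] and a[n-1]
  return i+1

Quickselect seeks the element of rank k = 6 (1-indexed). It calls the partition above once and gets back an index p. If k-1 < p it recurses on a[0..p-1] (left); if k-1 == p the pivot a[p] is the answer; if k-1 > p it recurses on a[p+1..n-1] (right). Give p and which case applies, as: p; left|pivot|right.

pivot=2, i=-1
j=0: 16>2, skip
j=1: 0≤2, i=0, swap(0,1) ⇒ [0,16,12,1,9,8,2]
j=2: 12>2, skip
j=3: 1≤2, i=1, swap(1,3) ⇒ [0,1,12,16,9,8,2]
j=4: 9>2, skip
j=5: 8>2, skip
swap(2,6) ⇒ [0,1,2,16,9,8,12]; return 2
p = 2; k-1 = 5 > 2 ⇒ right

2; right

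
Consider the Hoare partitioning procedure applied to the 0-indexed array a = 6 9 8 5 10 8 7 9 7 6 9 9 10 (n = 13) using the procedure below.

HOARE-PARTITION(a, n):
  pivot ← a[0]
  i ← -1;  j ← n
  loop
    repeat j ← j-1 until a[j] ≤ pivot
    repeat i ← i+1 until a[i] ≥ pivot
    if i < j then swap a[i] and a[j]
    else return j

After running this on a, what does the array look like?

pivot=6
j stops at 9 (6), i stops at 0 (6); swap ⇒ 6 9 8 5 10 8 7 9 7 6 9 9 10
j stops at 3 (5), i stops at 1 (9); swap ⇒ 6 5 8 9 10 8 7 9 7 6 9 9 10
j stops at 1, i stops at 2; i≥j ⇒ return 1. a=6 5 8 9 10 8 7 9 7 6 9 9 10

6 5 8 9 10 8 7 9 7 6 9 9 10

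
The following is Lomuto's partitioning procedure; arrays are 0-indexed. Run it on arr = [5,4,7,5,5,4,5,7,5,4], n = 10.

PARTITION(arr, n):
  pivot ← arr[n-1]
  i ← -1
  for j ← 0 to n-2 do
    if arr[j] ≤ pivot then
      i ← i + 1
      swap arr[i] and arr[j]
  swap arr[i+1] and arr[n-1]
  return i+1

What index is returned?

2

pivot = arr[9] = 4; i = -1
j=0: arr[0]=5 > 4 → no swap
j=1: arr[1]=4 ≤ 4 → i=0, swap arr[0],arr[1] → [4,5,7,5,5,4,5,7,5,4]
j=2: arr[2]=7 > 4 → no swap
j=3: arr[3]=5 > 4 → no swap
j=4: arr[4]=5 > 4 → no swap
j=5: arr[5]=4 ≤ 4 → i=1, swap arr[1],arr[5] → [4,4,7,5,5,5,5,7,5,4]
j=6: arr[6]=5 > 4 → no swap
j=7: arr[7]=7 > 4 → no swap
j=8: arr[8]=5 > 4 → no swap
final swap arr[2],arr[9] → [4,4,4,5,5,5,5,7,5,7]; return 2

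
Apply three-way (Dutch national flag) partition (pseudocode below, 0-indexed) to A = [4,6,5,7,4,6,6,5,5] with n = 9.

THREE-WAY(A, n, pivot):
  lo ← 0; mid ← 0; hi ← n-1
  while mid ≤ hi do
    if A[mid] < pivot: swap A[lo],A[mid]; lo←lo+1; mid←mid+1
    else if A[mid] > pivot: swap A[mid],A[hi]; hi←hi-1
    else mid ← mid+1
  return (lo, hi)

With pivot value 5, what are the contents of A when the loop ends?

lo=0 mid=0 hi=8
4<5: swap(0,0), lo=1 mid=1 ⇒ [4,6,5,7,4,6,6,5,5]
6>5: swap(1,8), hi=7 ⇒ [4,5,5,7,4,6,6,5,6]
5=5: mid=2
5=5: mid=3
7>5: swap(3,7), hi=6 ⇒ [4,5,5,5,4,6,6,7,6]
5=5: mid=4
4<5: swap(1,4), lo=2 mid=5 ⇒ [4,4,5,5,5,6,6,7,6]
6>5: swap(5,6), hi=5 ⇒ [4,4,5,5,5,6,6,7,6]
6>5: swap(5,5), hi=4 ⇒ [4,4,5,5,5,6,6,7,6]
done. lo=2 hi=4; A=[4,4,5,5,5,6,6,7,6]

[4,4,5,5,5,6,6,7,6]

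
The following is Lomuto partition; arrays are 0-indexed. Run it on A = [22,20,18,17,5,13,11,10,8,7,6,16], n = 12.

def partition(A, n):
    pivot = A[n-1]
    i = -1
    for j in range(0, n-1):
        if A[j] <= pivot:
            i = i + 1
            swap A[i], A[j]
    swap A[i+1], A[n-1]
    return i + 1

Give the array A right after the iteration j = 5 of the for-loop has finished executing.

pivot=16, i=-1
j=0: 22>16, skip
j=1: 20>16, skip
j=2: 18>16, skip
j=3: 17>16, skip
j=4: 5≤16, i=0, swap(0,4) ⇒ [5,20,18,17,22,13,11,10,8,7,6,16]
j=5: 13≤16, i=1, swap(1,5) ⇒ [5,13,18,17,22,20,11,10,8,7,6,16]
(after j=5) A = [5,13,18,17,22,20,11,10,8,7,6,16]

[5,13,18,17,22,20,11,10,8,7,6,16]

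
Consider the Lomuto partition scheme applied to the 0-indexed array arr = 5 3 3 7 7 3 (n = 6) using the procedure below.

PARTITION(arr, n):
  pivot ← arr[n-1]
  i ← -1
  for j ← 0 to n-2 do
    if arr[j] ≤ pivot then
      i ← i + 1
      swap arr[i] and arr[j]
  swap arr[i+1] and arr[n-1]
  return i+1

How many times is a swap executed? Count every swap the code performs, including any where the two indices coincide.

3

pivot=3, i=-1
j=0: 5>3, skip
j=1: 3≤3, i=0, swap(0,1) ⇒ 3 5 3 7 7 3
j=2: 3≤3, i=1, swap(1,2) ⇒ 3 3 5 7 7 3
j=3: 7>3, skip
j=4: 7>3, skip
swap(2,5) ⇒ 3 3 3 7 7 5; return 2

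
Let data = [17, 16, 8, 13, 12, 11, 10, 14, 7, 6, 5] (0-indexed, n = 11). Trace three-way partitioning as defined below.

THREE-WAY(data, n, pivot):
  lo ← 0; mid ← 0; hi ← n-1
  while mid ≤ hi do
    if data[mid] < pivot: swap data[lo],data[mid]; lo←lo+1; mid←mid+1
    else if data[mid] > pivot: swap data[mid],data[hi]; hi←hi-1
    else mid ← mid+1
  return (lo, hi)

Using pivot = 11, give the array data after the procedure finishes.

[5, 6, 8, 7, 10, 11, 14, 12, 13, 16, 17]

pivot = 11; lo=0, mid=0, hi=10
data[mid]=17>11: swap data[0],data[10]; hi=9 → [5, 16, 8, 13, 12, 11, 10, 14, 7, 6, 17]
data[mid]=5<11: swap data[0],data[0]; lo=1,mid=1 → [5, 16, 8, 13, 12, 11, 10, 14, 7, 6, 17]
data[mid]=16>11: swap data[1],data[9]; hi=8 → [5, 6, 8, 13, 12, 11, 10, 14, 7, 16, 17]
data[mid]=6<11: swap data[1],data[1]; lo=2,mid=2 → [5, 6, 8, 13, 12, 11, 10, 14, 7, 16, 17]
data[mid]=8<11: swap data[2],data[2]; lo=3,mid=3 → [5, 6, 8, 13, 12, 11, 10, 14, 7, 16, 17]
data[mid]=13>11: swap data[3],data[8]; hi=7 → [5, 6, 8, 7, 12, 11, 10, 14, 13, 16, 17]
data[mid]=7<11: swap data[3],data[3]; lo=4,mid=4 → [5, 6, 8, 7, 12, 11, 10, 14, 13, 16, 17]
data[mid]=12>11: swap data[4],data[7]; hi=6 → [5, 6, 8, 7, 14, 11, 10, 12, 13, 16, 17]
data[mid]=14>11: swap data[4],data[6]; hi=5 → [5, 6, 8, 7, 10, 11, 14, 12, 13, 16, 17]
data[mid]=10<11: swap data[4],data[4]; lo=5,mid=5 → [5, 6, 8, 7, 10, 11, 14, 12, 13, 16, 17]
data[mid]=11=11: mid=6
end: lo=5, hi=5; data = [5, 6, 8, 7, 10, 11, 14, 12, 13, 16, 17]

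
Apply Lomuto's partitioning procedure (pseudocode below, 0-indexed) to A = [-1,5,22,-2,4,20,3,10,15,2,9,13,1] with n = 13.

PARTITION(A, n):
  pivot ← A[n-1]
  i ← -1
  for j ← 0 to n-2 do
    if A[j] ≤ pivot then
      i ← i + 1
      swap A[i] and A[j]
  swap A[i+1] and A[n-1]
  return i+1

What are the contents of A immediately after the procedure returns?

pivot=1, i=-1
j=0: -1≤1, i=0, swap(0,0) ⇒ [-1,5,22,-2,4,20,3,10,15,2,9,13,1]
j=1: 5>1, skip
j=2: 22>1, skip
j=3: -2≤1, i=1, swap(1,3) ⇒ [-1,-2,22,5,4,20,3,10,15,2,9,13,1]
j=4: 4>1, skip
j=5: 20>1, skip
j=6: 3>1, skip
j=7: 10>1, skip
j=8: 15>1, skip
j=9: 2>1, skip
j=10: 9>1, skip
j=11: 13>1, skip
swap(2,12) ⇒ [-1,-2,1,5,4,20,3,10,15,2,9,13,22]; return 2

[-1,-2,1,5,4,20,3,10,15,2,9,13,22]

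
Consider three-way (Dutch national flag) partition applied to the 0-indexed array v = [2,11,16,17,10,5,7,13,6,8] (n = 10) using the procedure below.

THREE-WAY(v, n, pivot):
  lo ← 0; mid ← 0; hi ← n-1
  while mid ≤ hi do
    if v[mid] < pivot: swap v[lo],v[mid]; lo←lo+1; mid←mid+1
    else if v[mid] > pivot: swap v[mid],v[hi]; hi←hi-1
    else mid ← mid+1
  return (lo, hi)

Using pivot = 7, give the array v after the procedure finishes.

lo=0 mid=0 hi=9
2<7: swap(0,0), lo=1 mid=1 ⇒ [2,11,16,17,10,5,7,13,6,8]
11>7: swap(1,9), hi=8 ⇒ [2,8,16,17,10,5,7,13,6,11]
8>7: swap(1,8), hi=7 ⇒ [2,6,16,17,10,5,7,13,8,11]
6<7: swap(1,1), lo=2 mid=2 ⇒ [2,6,16,17,10,5,7,13,8,11]
16>7: swap(2,7), hi=6 ⇒ [2,6,13,17,10,5,7,16,8,11]
13>7: swap(2,6), hi=5 ⇒ [2,6,7,17,10,5,13,16,8,11]
7=7: mid=3
17>7: swap(3,5), hi=4 ⇒ [2,6,7,5,10,17,13,16,8,11]
5<7: swap(2,3), lo=3 mid=4 ⇒ [2,6,5,7,10,17,13,16,8,11]
10>7: swap(4,4), hi=3 ⇒ [2,6,5,7,10,17,13,16,8,11]
done. lo=3 hi=3; v=[2,6,5,7,10,17,13,16,8,11]

[2,6,5,7,10,17,13,16,8,11]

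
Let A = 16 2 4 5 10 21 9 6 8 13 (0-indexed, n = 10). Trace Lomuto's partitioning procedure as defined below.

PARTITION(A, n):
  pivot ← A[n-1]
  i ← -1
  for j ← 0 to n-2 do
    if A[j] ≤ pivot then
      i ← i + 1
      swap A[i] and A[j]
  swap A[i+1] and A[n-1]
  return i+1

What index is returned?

pivot=13, i=-1
j=0: 16>13, skip
j=1: 2≤13, i=0, swap(0,1) ⇒ 2 16 4 5 10 21 9 6 8 13
j=2: 4≤13, i=1, swap(1,2) ⇒ 2 4 16 5 10 21 9 6 8 13
j=3: 5≤13, i=2, swap(2,3) ⇒ 2 4 5 16 10 21 9 6 8 13
j=4: 10≤13, i=3, swap(3,4) ⇒ 2 4 5 10 16 21 9 6 8 13
j=5: 21>13, skip
j=6: 9≤13, i=4, swap(4,6) ⇒ 2 4 5 10 9 21 16 6 8 13
j=7: 6≤13, i=5, swap(5,7) ⇒ 2 4 5 10 9 6 16 21 8 13
j=8: 8≤13, i=6, swap(6,8) ⇒ 2 4 5 10 9 6 8 21 16 13
swap(7,9) ⇒ 2 4 5 10 9 6 8 13 16 21; return 7

7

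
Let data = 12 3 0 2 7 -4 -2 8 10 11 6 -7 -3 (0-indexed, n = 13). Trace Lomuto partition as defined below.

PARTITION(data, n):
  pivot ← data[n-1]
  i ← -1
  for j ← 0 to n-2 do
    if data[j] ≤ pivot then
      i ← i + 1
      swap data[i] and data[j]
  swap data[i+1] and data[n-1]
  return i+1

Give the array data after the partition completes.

pivot = data[12] = -3; i = -1
j=0: data[0]=12 > -3 → no swap
j=1: data[1]=3 > -3 → no swap
j=2: data[2]=0 > -3 → no swap
j=3: data[3]=2 > -3 → no swap
j=4: data[4]=7 > -3 → no swap
j=5: data[5]=-4 ≤ -3 → i=0, swap data[0],data[5] → -4 3 0 2 7 12 -2 8 10 11 6 -7 -3
j=6: data[6]=-2 > -3 → no swap
j=7: data[7]=8 > -3 → no swap
j=8: data[8]=10 > -3 → no swap
j=9: data[9]=11 > -3 → no swap
j=10: data[10]=6 > -3 → no swap
j=11: data[11]=-7 ≤ -3 → i=1, swap data[1],data[11] → -4 -7 0 2 7 12 -2 8 10 11 6 3 -3
final swap data[2],data[12] → -4 -7 -3 2 7 12 -2 8 10 11 6 3 0; return 2

-4 -7 -3 2 7 12 -2 8 10 11 6 3 0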